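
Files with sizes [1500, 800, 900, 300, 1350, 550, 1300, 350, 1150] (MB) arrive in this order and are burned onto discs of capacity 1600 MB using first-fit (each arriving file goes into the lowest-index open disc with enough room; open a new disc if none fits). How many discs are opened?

6

  1500 → disc 1 (new)  [load 1500/1600]
  800 → disc 2 (new)  [load 800/1600]
  900 → disc 3 (new)  [load 900/1600]
  300 → disc 2  [load 1100/1600]
  1350 → disc 4 (new)  [load 1350/1600]
  550 → disc 3  [load 1450/1600]
  1300 → disc 5 (new)  [load 1300/1600]
  350 → disc 2  [load 1450/1600]
  1150 → disc 6 (new)  [load 1150/1600]
6 discs opened.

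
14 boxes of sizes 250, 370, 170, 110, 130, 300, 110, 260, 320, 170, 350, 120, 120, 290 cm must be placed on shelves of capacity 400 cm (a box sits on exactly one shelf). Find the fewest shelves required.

9

Total = 370 + 350 + 320 + 300 + 290 + 260 + 250 + 170 + 170 + 130 + 120 + 120 + 110 + 110 = 3070 cm.
Lower bound: ⌈3070/400⌉ = 8 shelves.
A packing using 9 shelves:
  shelf 1: 370 = 370
  shelf 2: 350 = 350
  shelf 3: 320 = 320
  shelf 4: 300 = 300
  shelf 5: 290 + 110 = 400
  shelf 6: 260 + 130 = 390
  shelf 7: 250 + 120 = 370
  shelf 8: 170 + 170 = 340
  shelf 9: 120 + 110 = 230
No arrangement into 8 shelves stays within capacity, so 9 is optimal.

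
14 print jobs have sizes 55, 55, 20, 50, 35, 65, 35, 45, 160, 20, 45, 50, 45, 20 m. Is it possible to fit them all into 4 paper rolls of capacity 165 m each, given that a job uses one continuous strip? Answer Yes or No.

No

Total = 700 m; ⌈700/165⌉ = 5.
At least 5 paper rolls are required, but only 4 are allowed.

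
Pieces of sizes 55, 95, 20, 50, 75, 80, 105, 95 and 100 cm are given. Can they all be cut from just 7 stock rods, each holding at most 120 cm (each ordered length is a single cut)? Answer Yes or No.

A valid assignment using 7 stock rods:
  stock rod 1: 105 = 105
  stock rod 2: 100 + 20 = 120
  stock rod 3: 95 = 95
  stock rod 4: 95 = 95
  stock rod 5: 80 = 80
  stock rod 6: 75 = 75
  stock rod 7: 55 + 50 = 105
Every load is within 120 cm, so 7 stock rods suffice.

Yes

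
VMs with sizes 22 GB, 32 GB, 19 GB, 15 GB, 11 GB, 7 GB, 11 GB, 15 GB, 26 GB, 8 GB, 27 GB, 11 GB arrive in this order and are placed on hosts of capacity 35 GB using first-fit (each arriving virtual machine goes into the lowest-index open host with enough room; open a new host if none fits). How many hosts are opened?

7

  22 → host 1 (new)  [load 22/35]
  32 → host 2 (new)  [load 32/35]
  19 → host 3 (new)  [load 19/35]
  15 → host 3  [load 34/35]
  11 → host 1  [load 33/35]
  7 → host 4 (new)  [load 7/35]
  11 → host 4  [load 18/35]
  15 → host 4  [load 33/35]
  26 → host 5 (new)  [load 26/35]
  8 → host 5  [load 34/35]
  27 → host 6 (new)  [load 27/35]
  11 → host 7 (new)  [load 11/35]
7 hosts opened.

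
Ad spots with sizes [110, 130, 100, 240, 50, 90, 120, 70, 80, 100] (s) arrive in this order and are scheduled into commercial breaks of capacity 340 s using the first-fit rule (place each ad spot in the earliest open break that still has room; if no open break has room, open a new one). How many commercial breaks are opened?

4

  110 → break 1 (new)  [load 110/340]
  130 → break 1  [load 240/340]
  100 → break 1  [load 340/340]
  240 → break 2 (new)  [load 240/340]
  50 → break 2  [load 290/340]
  90 → break 3 (new)  [load 90/340]
  120 → break 3  [load 210/340]
  70 → break 3  [load 280/340]
  80 → break 4 (new)  [load 80/340]
  100 → break 4  [load 180/340]
4 commercial breaks opened.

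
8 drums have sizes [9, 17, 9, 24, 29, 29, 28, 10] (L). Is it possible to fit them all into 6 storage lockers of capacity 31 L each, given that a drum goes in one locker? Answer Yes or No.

Yes

A valid assignment using 6 storage lockers:
  locker 1: 29 = 29
  locker 2: 29 = 29
  locker 3: 28 = 28
  locker 4: 24 = 24
  locker 5: 17 + 10 = 27
  locker 6: 9 + 9 = 18
Every load is within 31 L, so 6 storage lockers suffice.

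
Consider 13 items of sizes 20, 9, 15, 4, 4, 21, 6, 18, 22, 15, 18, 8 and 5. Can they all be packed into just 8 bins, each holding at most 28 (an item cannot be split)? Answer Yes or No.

A valid assignment using 7 bins:
  bin 1: 22 + 6 = 28
  bin 2: 21 + 5 = 26
  bin 3: 20 + 8 = 28
  bin 4: 18 + 9 = 27
  bin 5: 18 + 4 + 4 = 26
  bin 6: 15 = 15
  bin 7: 15 = 15
That uses only 7 ≤ 8, so 8 bins are enough.

Yes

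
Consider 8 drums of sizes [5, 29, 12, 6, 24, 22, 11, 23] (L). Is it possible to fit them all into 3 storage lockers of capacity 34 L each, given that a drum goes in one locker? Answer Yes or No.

No

Total = 132 L; ⌈132/34⌉ = 4.
At least 4 storage lockers are required, but only 3 are allowed.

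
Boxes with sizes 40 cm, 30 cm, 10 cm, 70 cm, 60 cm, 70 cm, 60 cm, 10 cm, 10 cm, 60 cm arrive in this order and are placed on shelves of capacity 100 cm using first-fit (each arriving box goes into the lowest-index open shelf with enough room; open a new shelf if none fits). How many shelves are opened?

6

  40 → shelf 1 (new)  [load 40/100]
  30 → shelf 1  [load 70/100]
  10 → shelf 1  [load 80/100]
  70 → shelf 2 (new)  [load 70/100]
  60 → shelf 3 (new)  [load 60/100]
  70 → shelf 4 (new)  [load 70/100]
  60 → shelf 5 (new)  [load 60/100]
  10 → shelf 1  [load 90/100]
  10 → shelf 1  [load 100/100]
  60 → shelf 6 (new)  [load 60/100]
6 shelves opened.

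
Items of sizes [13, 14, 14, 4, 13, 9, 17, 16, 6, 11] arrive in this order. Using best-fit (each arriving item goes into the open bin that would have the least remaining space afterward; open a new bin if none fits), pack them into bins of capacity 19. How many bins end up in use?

8

  13 → bin 1 (new)  [load 13/19]
  14 → bin 2 (new)  [load 14/19]
  14 → bin 3 (new)  [load 14/19]
  4 → bin 2  [load 18/19]
  13 → bin 4 (new)  [load 13/19]
  9 → bin 5 (new)  [load 9/19]
  17 → bin 6 (new)  [load 17/19]
  16 → bin 7 (new)  [load 16/19]
  6 → bin 1  [load 19/19]
  11 → bin 8 (new)  [load 11/19]
8 bins opened.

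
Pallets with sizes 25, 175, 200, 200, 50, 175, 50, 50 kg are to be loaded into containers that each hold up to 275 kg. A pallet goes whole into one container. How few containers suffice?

4

Total = 200 + 200 + 175 + 175 + 50 + 50 + 50 + 25 = 925 kg.
Lower bound: ⌈925/275⌉ = 4 containers.
A packing using 4 containers:
  container 1: 200 + 50 + 25 = 275
  container 2: 200 + 50 = 250
  container 3: 175 + 50 = 225
  container 4: 175 = 175
This matches the lower bound, so 4 is optimal.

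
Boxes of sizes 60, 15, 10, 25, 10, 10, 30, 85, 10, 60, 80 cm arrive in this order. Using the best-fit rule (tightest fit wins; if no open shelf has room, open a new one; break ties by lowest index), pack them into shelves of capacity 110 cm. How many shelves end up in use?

4

  60 → shelf 1 (new)  [load 60/110]
  15 → shelf 1  [load 75/110]
  10 → shelf 1  [load 85/110]
  25 → shelf 1  [load 110/110]
  10 → shelf 2 (new)  [load 10/110]
  10 → shelf 2  [load 20/110]
  30 → shelf 2  [load 50/110]
  85 → shelf 3 (new)  [load 85/110]
  10 → shelf 3  [load 95/110]
  60 → shelf 2  [load 110/110]
  80 → shelf 4 (new)  [load 80/110]
4 shelves opened.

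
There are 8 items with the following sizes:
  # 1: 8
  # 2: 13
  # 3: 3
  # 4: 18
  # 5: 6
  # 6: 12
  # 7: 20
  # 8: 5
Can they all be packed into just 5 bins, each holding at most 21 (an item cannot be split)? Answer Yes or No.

A valid assignment using 5 bins:
  bin 1: 20 = 20
  bin 2: 18 + 3 = 21
  bin 3: 13 + 8 = 21
  bin 4: 12 + 6 = 18
  bin 5: 5 = 5
Every load is within 21, so 5 bins suffice.

Yes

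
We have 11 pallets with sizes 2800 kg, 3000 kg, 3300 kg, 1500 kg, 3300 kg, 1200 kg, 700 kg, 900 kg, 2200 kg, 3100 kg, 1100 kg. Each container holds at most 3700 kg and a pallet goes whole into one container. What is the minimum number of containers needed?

7

Total = 3300 + 3300 + 3100 + 3000 + 2800 + 2200 + 1500 + 1200 + 1100 + 900 + 700 = 23100 kg.
Lower bound: ⌈23100/3700⌉ = 7 containers.
A packing using 7 containers:
  container 1: 3300 = 3300
  container 2: 3300 = 3300
  container 3: 3100 = 3100
  container 4: 3000 + 700 = 3700
  container 5: 2800 + 900 = 3700
  container 6: 2200 + 1500 = 3700
  container 7: 1200 + 1100 = 2300
This matches the lower bound, so 7 is optimal.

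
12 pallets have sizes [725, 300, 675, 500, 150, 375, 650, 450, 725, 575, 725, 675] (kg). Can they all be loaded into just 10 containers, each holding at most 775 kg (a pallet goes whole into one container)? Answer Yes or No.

A valid assignment using 10 containers:
  container 1: 725 = 725
  container 2: 725 = 725
  container 3: 725 = 725
  container 4: 675 = 675
  container 5: 675 = 675
  container 6: 650 = 650
  container 7: 575 + 150 = 725
  container 8: 500 = 500
  container 9: 450 + 300 = 750
  container 10: 375 = 375
Every load is within 775 kg, so 10 containers suffice.

Yes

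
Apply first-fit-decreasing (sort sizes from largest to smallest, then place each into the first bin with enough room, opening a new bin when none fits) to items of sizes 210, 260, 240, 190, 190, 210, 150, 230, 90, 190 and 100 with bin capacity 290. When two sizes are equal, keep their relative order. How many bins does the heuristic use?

Sorted descending: 260, 240, 230, 210, 210, 190, 190, 190, 150, 100, 90.
  260 → bin 1 (new)  [load 260/290]
  240 → bin 2 (new)  [load 240/290]
  230 → bin 3 (new)  [load 230/290]
  210 → bin 4 (new)  [load 210/290]
  210 → bin 5 (new)  [load 210/290]
  190 → bin 6 (new)  [load 190/290]
  190 → bin 7 (new)  [load 190/290]
  190 → bin 8 (new)  [load 190/290]
  150 → bin 9 (new)  [load 150/290]
  100 → bin 6  [load 290/290]
  90 → bin 7  [load 280/290]
9 bins opened.

9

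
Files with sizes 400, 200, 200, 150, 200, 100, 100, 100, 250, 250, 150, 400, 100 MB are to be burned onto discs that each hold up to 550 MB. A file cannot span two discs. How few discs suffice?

Total = 400 + 400 + 250 + 250 + 200 + 200 + 200 + 150 + 150 + 100 + 100 + 100 + 100 = 2600 MB.
Lower bound: ⌈2600/550⌉ = 5 discs.
A packing using 5 discs:
  disc 1: 400 + 150 = 550
  disc 2: 400 + 150 = 550
  disc 3: 250 + 250 = 500
  disc 4: 200 + 200 + 100 = 500
  disc 5: 200 + 100 + 100 + 100 = 500
This matches the lower bound, so 5 is optimal.

5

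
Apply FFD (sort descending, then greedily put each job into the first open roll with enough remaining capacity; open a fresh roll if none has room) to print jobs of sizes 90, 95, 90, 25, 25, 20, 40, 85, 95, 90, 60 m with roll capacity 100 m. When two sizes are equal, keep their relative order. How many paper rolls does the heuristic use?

8

Sorted descending: 95, 95, 90, 90, 90, 85, 60, 40, 25, 25, 20.
  95 → roll 1 (new)  [load 95/100]
  95 → roll 2 (new)  [load 95/100]
  90 → roll 3 (new)  [load 90/100]
  90 → roll 4 (new)  [load 90/100]
  90 → roll 5 (new)  [load 90/100]
  85 → roll 6 (new)  [load 85/100]
  60 → roll 7 (new)  [load 60/100]
  40 → roll 7  [load 100/100]
  25 → roll 8 (new)  [load 25/100]
  25 → roll 8  [load 50/100]
  20 → roll 8  [load 70/100]
8 paper rolls opened.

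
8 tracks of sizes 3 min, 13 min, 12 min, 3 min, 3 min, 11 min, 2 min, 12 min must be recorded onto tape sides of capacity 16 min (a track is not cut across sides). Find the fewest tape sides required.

4

Total = 13 + 12 + 12 + 11 + 3 + 3 + 3 + 2 = 59 min.
Lower bound: ⌈59/16⌉ = 4 tape sides.
A packing using 4 tape sides:
  side 1: 13 + 3 = 16
  side 2: 12 + 3 = 15
  side 3: 12 + 3 = 15
  side 4: 11 + 2 = 13
This matches the lower bound, so 4 is optimal.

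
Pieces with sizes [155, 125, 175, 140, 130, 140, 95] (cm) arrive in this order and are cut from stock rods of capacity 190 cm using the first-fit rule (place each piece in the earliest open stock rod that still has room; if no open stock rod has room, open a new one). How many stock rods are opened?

7

  155 → stock rod 1 (new)  [load 155/190]
  125 → stock rod 2 (new)  [load 125/190]
  175 → stock rod 3 (new)  [load 175/190]
  140 → stock rod 4 (new)  [load 140/190]
  130 → stock rod 5 (new)  [load 130/190]
  140 → stock rod 6 (new)  [load 140/190]
  95 → stock rod 7 (new)  [load 95/190]
7 stock rods opened.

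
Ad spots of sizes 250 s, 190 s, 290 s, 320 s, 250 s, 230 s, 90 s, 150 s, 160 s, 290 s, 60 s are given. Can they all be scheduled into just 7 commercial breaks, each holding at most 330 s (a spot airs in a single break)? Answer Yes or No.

No

Total = 2280 s; ⌈2280/330⌉ = 7.
The bound of 7 does not rule out 7, but exhaustive search shows no assignment into 7 commercial breaks of capacity 330 s exists — the minimum is 8.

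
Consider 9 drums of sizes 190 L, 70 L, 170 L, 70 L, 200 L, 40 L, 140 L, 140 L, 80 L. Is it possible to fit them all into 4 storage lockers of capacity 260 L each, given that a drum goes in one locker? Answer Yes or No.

No

Total = 1100 L; ⌈1100/260⌉ = 5.
At least 5 storage lockers are required, but only 4 are allowed.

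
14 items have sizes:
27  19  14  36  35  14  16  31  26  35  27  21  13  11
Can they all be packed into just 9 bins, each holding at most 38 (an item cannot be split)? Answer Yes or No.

No

Total = 325; ⌈325/38⌉ = 9.
The bound of 9 does not rule out 9, but exhaustive search shows no assignment into 9 bins of capacity 38 exists — the minimum is 10.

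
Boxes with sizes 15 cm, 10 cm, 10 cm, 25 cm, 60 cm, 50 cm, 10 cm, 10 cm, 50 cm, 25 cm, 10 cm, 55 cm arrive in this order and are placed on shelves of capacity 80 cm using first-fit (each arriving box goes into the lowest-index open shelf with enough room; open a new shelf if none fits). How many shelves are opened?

  15 → shelf 1 (new)  [load 15/80]
  10 → shelf 1  [load 25/80]
  10 → shelf 1  [load 35/80]
  25 → shelf 1  [load 60/80]
  60 → shelf 2 (new)  [load 60/80]
  50 → shelf 3 (new)  [load 50/80]
  10 → shelf 1  [load 70/80]
  10 → shelf 1  [load 80/80]
  50 → shelf 4 (new)  [load 50/80]
  25 → shelf 3  [load 75/80]
  10 → shelf 2  [load 70/80]
  55 → shelf 5 (new)  [load 55/80]
5 shelves opened.

5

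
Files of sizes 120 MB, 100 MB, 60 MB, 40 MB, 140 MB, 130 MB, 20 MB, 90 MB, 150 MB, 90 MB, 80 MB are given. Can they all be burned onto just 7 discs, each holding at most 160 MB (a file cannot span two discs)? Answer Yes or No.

No

Total = 1020 MB; ⌈1020/160⌉ = 7.
The bound of 7 does not rule out 7, but exhaustive search shows no assignment into 7 discs of capacity 160 MB exists — the minimum is 8.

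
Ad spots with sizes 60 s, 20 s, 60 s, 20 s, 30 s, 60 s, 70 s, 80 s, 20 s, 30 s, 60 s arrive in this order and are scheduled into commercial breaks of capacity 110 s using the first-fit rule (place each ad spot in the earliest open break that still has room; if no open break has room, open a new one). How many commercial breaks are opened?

  60 → break 1 (new)  [load 60/110]
  20 → break 1  [load 80/110]
  60 → break 2 (new)  [load 60/110]
  20 → break 1  [load 100/110]
  30 → break 2  [load 90/110]
  60 → break 3 (new)  [load 60/110]
  70 → break 4 (new)  [load 70/110]
  80 → break 5 (new)  [load 80/110]
  20 → break 2  [load 110/110]
  30 → break 3  [load 90/110]
  60 → break 6 (new)  [load 60/110]
6 commercial breaks opened.

6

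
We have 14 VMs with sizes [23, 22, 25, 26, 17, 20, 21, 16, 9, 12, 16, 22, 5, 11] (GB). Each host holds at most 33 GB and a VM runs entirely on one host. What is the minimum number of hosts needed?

9

Total = 26 + 25 + 23 + 22 + 22 + 21 + 20 + 17 + 16 + 16 + 12 + 11 + 9 + 5 = 245 GB.
Lower bound: ⌈245/33⌉ = 8 hosts.
A packing using 9 hosts:
  host 1: 26 + 5 = 31
  host 2: 25 = 25
  host 3: 23 + 9 = 32
  host 4: 22 + 11 = 33
  host 5: 22 = 22
  host 6: 21 + 12 = 33
  host 7: 20 = 20
  host 8: 17 + 16 = 33
  host 9: 16 = 16
No arrangement into 8 hosts stays within capacity, so 9 is optimal.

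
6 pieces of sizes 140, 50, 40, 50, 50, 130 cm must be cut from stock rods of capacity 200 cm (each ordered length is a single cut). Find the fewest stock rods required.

3

Total = 140 + 130 + 50 + 50 + 50 + 40 = 460 cm.
Lower bound: ⌈460/200⌉ = 3 stock rods.
A packing using 3 stock rods:
  stock rod 1: 140 + 50 = 190
  stock rod 2: 130 + 50 = 180
  stock rod 3: 50 + 40 = 90
This matches the lower bound, so 3 is optimal.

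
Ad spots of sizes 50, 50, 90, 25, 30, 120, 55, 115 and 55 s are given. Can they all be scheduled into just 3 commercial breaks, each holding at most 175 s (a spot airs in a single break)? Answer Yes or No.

Total = 590 s; ⌈590/175⌉ = 4.
At least 4 commercial breaks are required, but only 3 are allowed.

No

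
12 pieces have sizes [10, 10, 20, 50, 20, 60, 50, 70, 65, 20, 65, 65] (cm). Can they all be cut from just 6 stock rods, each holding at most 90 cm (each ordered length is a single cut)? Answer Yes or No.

No

Total = 505 cm; ⌈505/90⌉ = 6.
7 pieces each exceed half the capacity and cannot share a stock rod, forcing at least 7 stock rods.
At least 7 stock rods are required, but only 6 are allowed.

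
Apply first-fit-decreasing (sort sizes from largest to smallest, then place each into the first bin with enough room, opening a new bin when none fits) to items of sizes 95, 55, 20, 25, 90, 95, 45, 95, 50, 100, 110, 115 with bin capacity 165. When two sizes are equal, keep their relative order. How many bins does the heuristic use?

7

Sorted descending: 115, 110, 100, 95, 95, 95, 90, 55, 50, 45, 25, 20.
  115 → bin 1 (new)  [load 115/165]
  110 → bin 2 (new)  [load 110/165]
  100 → bin 3 (new)  [load 100/165]
  95 → bin 4 (new)  [load 95/165]
  95 → bin 5 (new)  [load 95/165]
  95 → bin 6 (new)  [load 95/165]
  90 → bin 7 (new)  [load 90/165]
  55 → bin 2  [load 165/165]
  50 → bin 1  [load 165/165]
  45 → bin 3  [load 145/165]
  25 → bin 4  [load 120/165]
  20 → bin 3  [load 165/165]
7 bins opened.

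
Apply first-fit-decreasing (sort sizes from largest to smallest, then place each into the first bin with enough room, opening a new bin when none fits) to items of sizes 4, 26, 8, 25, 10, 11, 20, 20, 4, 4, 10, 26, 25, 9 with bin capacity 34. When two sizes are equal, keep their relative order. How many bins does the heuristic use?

Sorted descending: 26, 26, 25, 25, 20, 20, 11, 10, 10, 9, 8, 4, 4, 4.
  26 → bin 1 (new)  [load 26/34]
  26 → bin 2 (new)  [load 26/34]
  25 → bin 3 (new)  [load 25/34]
  25 → bin 4 (new)  [load 25/34]
  20 → bin 5 (new)  [load 20/34]
  20 → bin 6 (new)  [load 20/34]
  11 → bin 5  [load 31/34]
  10 → bin 6  [load 30/34]
  10 → bin 7 (new)  [load 10/34]
  9 → bin 3  [load 34/34]
  8 → bin 1  [load 34/34]
  4 → bin 2  [load 30/34]
  4 → bin 2  [load 34/34]
  4 → bin 4  [load 29/34]
7 bins opened.

7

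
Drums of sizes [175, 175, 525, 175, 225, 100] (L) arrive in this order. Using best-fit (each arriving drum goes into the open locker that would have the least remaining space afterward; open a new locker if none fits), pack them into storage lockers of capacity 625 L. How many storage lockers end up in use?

3

  175 → locker 1 (new)  [load 175/625]
  175 → locker 1  [load 350/625]
  525 → locker 2 (new)  [load 525/625]
  175 → locker 1  [load 525/625]
  225 → locker 3 (new)  [load 225/625]
  100 → locker 1  [load 625/625]
3 storage lockers opened.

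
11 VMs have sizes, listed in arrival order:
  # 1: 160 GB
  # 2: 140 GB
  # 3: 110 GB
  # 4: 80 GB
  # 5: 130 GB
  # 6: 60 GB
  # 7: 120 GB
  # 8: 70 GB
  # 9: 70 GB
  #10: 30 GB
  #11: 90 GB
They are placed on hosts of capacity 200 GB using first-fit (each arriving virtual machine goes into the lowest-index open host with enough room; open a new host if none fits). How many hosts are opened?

6

  160 → host 1 (new)  [load 160/200]
  140 → host 2 (new)  [load 140/200]
  110 → host 3 (new)  [load 110/200]
  80 → host 3  [load 190/200]
  130 → host 4 (new)  [load 130/200]
  60 → host 2  [load 200/200]
  120 → host 5 (new)  [load 120/200]
  70 → host 4  [load 200/200]
  70 → host 5  [load 190/200]
  30 → host 1  [load 190/200]
  90 → host 6 (new)  [load 90/200]
6 hosts opened.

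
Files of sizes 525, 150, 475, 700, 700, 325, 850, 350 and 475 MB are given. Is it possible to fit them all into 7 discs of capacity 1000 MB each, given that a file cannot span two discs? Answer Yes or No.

A valid assignment using 6 discs:
  disc 1: 850 + 150 = 1000
  disc 2: 700 = 700
  disc 3: 700 = 700
  disc 4: 525 + 475 = 1000
  disc 5: 475 + 350 = 825
  disc 6: 325 = 325
That uses only 6 ≤ 7, so 7 discs are enough.

Yes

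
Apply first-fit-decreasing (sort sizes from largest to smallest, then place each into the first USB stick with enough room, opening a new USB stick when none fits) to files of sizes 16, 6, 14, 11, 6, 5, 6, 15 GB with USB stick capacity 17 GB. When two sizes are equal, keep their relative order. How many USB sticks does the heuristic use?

Sorted descending: 16, 15, 14, 11, 6, 6, 6, 5.
  16 → USB stick 1 (new)  [load 16/17]
  15 → USB stick 2 (new)  [load 15/17]
  14 → USB stick 3 (new)  [load 14/17]
  11 → USB stick 4 (new)  [load 11/17]
  6 → USB stick 4  [load 17/17]
  6 → USB stick 5 (new)  [load 6/17]
  6 → USB stick 5  [load 12/17]
  5 → USB stick 5  [load 17/17]
5 USB sticks opened.

5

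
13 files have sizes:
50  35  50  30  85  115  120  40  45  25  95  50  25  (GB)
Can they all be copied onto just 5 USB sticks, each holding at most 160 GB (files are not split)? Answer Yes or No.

Yes

A valid assignment using 5 USB sticks:
  USB stick 1: 120 + 40 = 160
  USB stick 2: 115 + 45 = 160
  USB stick 3: 95 + 50 = 145
  USB stick 4: 85 + 50 + 25 = 160
  USB stick 5: 50 + 35 + 30 + 25 = 140
Every load is within 160 GB, so 5 USB sticks suffice.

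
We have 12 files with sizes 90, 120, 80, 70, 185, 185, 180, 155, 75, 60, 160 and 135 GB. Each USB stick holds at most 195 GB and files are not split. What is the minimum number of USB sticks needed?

Total = 185 + 185 + 180 + 160 + 155 + 135 + 120 + 90 + 80 + 75 + 70 + 60 = 1495 GB.
Lower bound: ⌈1495/195⌉ = 8 USB sticks.
A packing using 9 USB sticks:
  USB stick 1: 185 = 185
  USB stick 2: 185 = 185
  USB stick 3: 180 = 180
  USB stick 4: 160 = 160
  USB stick 5: 155 = 155
  USB stick 6: 135 + 60 = 195
  USB stick 7: 120 + 75 = 195
  USB stick 8: 90 + 80 = 170
  USB stick 9: 70 = 70
No arrangement into 8 USB sticks stays within capacity, so 9 is optimal.

9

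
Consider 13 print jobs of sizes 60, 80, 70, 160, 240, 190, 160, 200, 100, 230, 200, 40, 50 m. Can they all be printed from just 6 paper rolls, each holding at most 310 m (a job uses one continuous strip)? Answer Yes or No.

Total = 1780 m; ⌈1780/310⌉ = 6.
7 print jobs each exceed half the capacity and cannot share a roll, forcing at least 7 paper rolls.
At least 7 paper rolls are required, but only 6 are allowed.

No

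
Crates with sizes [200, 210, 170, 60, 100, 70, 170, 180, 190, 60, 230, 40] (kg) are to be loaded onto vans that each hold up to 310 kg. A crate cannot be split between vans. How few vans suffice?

7

Total = 230 + 210 + 200 + 190 + 180 + 170 + 170 + 100 + 70 + 60 + 60 + 40 = 1680 kg.
Lower bound: ⌈1680/310⌉ = 6 vans.
Also, 7 crates each exceed 155 kg, and no two of those can share a van, so at least 7 vans are needed.
A packing using 7 vans:
  van 1: 230 + 70 = 300
  van 2: 210 + 100 = 310
  van 3: 200 + 60 + 40 = 300
  van 4: 190 + 60 = 250
  van 5: 180 = 180
  van 6: 170 = 170
  van 7: 170 = 170
This matches the lower bound, so 7 is optimal.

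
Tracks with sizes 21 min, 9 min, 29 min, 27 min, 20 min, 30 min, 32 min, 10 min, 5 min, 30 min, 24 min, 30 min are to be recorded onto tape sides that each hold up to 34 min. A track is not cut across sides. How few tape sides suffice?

9

Total = 32 + 30 + 30 + 30 + 29 + 27 + 24 + 21 + 20 + 10 + 9 + 5 = 267 min.
Lower bound: ⌈267/34⌉ = 8 tape sides.
Also, 9 tracks each exceed 17 min, and no two of those can share a side, so at least 9 tape sides are needed.
A packing using 9 tape sides:
  side 1: 32 = 32
  side 2: 30 = 30
  side 3: 30 = 30
  side 4: 30 = 30
  side 5: 29 + 5 = 34
  side 6: 27 = 27
  side 7: 24 + 10 = 34
  side 8: 21 + 9 = 30
  side 9: 20 = 20
This matches the lower bound, so 9 is optimal.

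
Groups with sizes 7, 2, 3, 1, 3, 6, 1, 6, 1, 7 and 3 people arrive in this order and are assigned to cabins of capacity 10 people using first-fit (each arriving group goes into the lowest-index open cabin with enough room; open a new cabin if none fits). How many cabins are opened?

5

  7 → cabin 1 (new)  [load 7/10]
  2 → cabin 1  [load 9/10]
  3 → cabin 2 (new)  [load 3/10]
  1 → cabin 1  [load 10/10]
  3 → cabin 2  [load 6/10]
  6 → cabin 3 (new)  [load 6/10]
  1 → cabin 2  [load 7/10]
  6 → cabin 4 (new)  [load 6/10]
  1 → cabin 2  [load 8/10]
  7 → cabin 5 (new)  [load 7/10]
  3 → cabin 3  [load 9/10]
5 cabins opened.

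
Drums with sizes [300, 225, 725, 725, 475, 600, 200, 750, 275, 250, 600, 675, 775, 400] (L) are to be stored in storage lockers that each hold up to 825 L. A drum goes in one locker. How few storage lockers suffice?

Total = 775 + 750 + 725 + 725 + 675 + 600 + 600 + 475 + 400 + 300 + 275 + 250 + 225 + 200 = 6975 L.
Lower bound: ⌈6975/825⌉ = 9 storage lockers.
A packing using 10 storage lockers:
  locker 1: 775 = 775
  locker 2: 750 = 750
  locker 3: 725 = 725
  locker 4: 725 = 725
  locker 5: 675 = 675
  locker 6: 600 + 225 = 825
  locker 7: 600 + 200 = 800
  locker 8: 475 + 300 = 775
  locker 9: 400 + 275 = 675
  locker 10: 250 = 250
No arrangement into 9 storage lockers stays within capacity, so 10 is optimal.

10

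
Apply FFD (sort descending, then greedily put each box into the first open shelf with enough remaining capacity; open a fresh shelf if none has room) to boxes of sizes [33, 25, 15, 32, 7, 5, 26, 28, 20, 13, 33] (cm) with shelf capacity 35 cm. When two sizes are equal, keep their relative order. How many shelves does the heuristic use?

8

Sorted descending: 33, 33, 32, 28, 26, 25, 20, 15, 13, 7, 5.
  33 → shelf 1 (new)  [load 33/35]
  33 → shelf 2 (new)  [load 33/35]
  32 → shelf 3 (new)  [load 32/35]
  28 → shelf 4 (new)  [load 28/35]
  26 → shelf 5 (new)  [load 26/35]
  25 → shelf 6 (new)  [load 25/35]
  20 → shelf 7 (new)  [load 20/35]
  15 → shelf 7  [load 35/35]
  13 → shelf 8 (new)  [load 13/35]
  7 → shelf 4  [load 35/35]
  5 → shelf 5  [load 31/35]
8 shelves opened.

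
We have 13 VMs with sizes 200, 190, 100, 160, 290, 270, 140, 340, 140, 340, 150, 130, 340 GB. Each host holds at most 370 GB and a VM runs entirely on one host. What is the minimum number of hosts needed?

9

Total = 340 + 340 + 340 + 290 + 270 + 200 + 190 + 160 + 150 + 140 + 140 + 130 + 100 = 2790 GB.
Lower bound: ⌈2790/370⌉ = 8 hosts.
A packing using 9 hosts:
  host 1: 340 = 340
  host 2: 340 = 340
  host 3: 340 = 340
  host 4: 290 = 290
  host 5: 270 + 100 = 370
  host 6: 200 + 160 = 360
  host 7: 190 + 150 = 340
  host 8: 140 + 140 = 280
  host 9: 130 = 130
No arrangement into 8 hosts stays within capacity, so 9 is optimal.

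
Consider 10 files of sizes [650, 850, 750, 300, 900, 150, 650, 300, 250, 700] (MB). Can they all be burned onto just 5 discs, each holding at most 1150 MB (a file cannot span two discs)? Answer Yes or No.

No

Total = 5500 MB; ⌈5500/1150⌉ = 5.
6 files each exceed half the capacity and cannot share a disc, forcing at least 6 discs.
At least 6 discs are required, but only 5 are allowed.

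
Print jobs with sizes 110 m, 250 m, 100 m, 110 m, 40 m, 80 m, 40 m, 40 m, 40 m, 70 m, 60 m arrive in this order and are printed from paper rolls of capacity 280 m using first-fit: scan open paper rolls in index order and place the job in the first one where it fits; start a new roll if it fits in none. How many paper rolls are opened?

4

  110 → roll 1 (new)  [load 110/280]
  250 → roll 2 (new)  [load 250/280]
  100 → roll 1  [load 210/280]
  110 → roll 3 (new)  [load 110/280]
  40 → roll 1  [load 250/280]
  80 → roll 3  [load 190/280]
  40 → roll 3  [load 230/280]
  40 → roll 3  [load 270/280]
  40 → roll 4 (new)  [load 40/280]
  70 → roll 4  [load 110/280]
  60 → roll 4  [load 170/280]
4 paper rolls opened.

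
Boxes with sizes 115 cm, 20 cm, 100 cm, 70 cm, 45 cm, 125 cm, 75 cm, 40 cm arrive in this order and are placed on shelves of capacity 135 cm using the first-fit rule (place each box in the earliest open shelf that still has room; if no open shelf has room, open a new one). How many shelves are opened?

5

  115 → shelf 1 (new)  [load 115/135]
  20 → shelf 1  [load 135/135]
  100 → shelf 2 (new)  [load 100/135]
  70 → shelf 3 (new)  [load 70/135]
  45 → shelf 3  [load 115/135]
  125 → shelf 4 (new)  [load 125/135]
  75 → shelf 5 (new)  [load 75/135]
  40 → shelf 5  [load 115/135]
5 shelves opened.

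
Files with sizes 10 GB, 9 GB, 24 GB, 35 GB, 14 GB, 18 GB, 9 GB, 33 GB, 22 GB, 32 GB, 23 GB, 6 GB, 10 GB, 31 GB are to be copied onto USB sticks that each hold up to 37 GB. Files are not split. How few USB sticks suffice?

Total = 35 + 33 + 32 + 31 + 24 + 23 + 22 + 18 + 14 + 10 + 10 + 9 + 9 + 6 = 276 GB.
Lower bound: ⌈276/37⌉ = 8 USB sticks.
A packing using 8 USB sticks:
  USB stick 1: 35 = 35
  USB stick 2: 33 = 33
  USB stick 3: 32 = 32
  USB stick 4: 31 + 6 = 37
  USB stick 5: 24 + 10 = 34
  USB stick 6: 23 + 14 = 37
  USB stick 7: 22 + 10 = 32
  USB stick 8: 18 + 9 + 9 = 36
This matches the lower bound, so 8 is optimal.

8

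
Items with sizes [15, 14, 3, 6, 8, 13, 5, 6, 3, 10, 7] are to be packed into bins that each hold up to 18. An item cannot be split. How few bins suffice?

Total = 15 + 14 + 13 + 10 + 8 + 7 + 6 + 6 + 5 + 3 + 3 = 90.
Lower bound: ⌈90/18⌉ = 5 bins.
A packing using 6 bins:
  bin 1: 15 + 3 = 18
  bin 2: 14 + 3 = 17
  bin 3: 13 + 5 = 18
  bin 4: 10 + 8 = 18
  bin 5: 7 + 6 = 13
  bin 6: 6 = 6
No arrangement into 5 bins stays within capacity, so 6 is optimal.

6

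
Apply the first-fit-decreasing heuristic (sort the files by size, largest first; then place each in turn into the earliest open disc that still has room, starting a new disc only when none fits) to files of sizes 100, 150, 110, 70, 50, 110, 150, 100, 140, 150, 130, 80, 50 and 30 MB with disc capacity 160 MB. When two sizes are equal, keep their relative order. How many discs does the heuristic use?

Sorted descending: 150, 150, 150, 140, 130, 110, 110, 100, 100, 80, 70, 50, 50, 30.
  150 → disc 1 (new)  [load 150/160]
  150 → disc 2 (new)  [load 150/160]
  150 → disc 3 (new)  [load 150/160]
  140 → disc 4 (new)  [load 140/160]
  130 → disc 5 (new)  [load 130/160]
  110 → disc 6 (new)  [load 110/160]
  110 → disc 7 (new)  [load 110/160]
  100 → disc 8 (new)  [load 100/160]
  100 → disc 9 (new)  [load 100/160]
  80 → disc 10 (new)  [load 80/160]
  70 → disc 10  [load 150/160]
  50 → disc 6  [load 160/160]
  50 → disc 7  [load 160/160]
  30 → disc 5  [load 160/160]
10 discs opened.

10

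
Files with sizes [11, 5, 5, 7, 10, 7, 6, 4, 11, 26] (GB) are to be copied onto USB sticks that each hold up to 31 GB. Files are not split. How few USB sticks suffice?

3

Total = 26 + 11 + 11 + 10 + 7 + 7 + 6 + 5 + 5 + 4 = 92 GB.
Lower bound: ⌈92/31⌉ = 3 USB sticks.
A packing using 3 USB sticks:
  USB stick 1: 26 + 5 = 31
  USB stick 2: 11 + 11 + 5 + 4 = 31
  USB stick 3: 10 + 7 + 7 + 6 = 30
This matches the lower bound, so 3 is optimal.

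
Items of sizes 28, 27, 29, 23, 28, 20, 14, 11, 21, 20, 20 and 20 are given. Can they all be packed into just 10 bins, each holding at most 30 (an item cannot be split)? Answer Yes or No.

Total = 261; ⌈261/30⌉ = 9.
10 items each exceed half the capacity and cannot share a bin, forcing at least 10 bins.
The bound of 10 does not rule out 10, but exhaustive search shows no assignment into 10 bins of capacity 30 exists — the minimum is 11.

No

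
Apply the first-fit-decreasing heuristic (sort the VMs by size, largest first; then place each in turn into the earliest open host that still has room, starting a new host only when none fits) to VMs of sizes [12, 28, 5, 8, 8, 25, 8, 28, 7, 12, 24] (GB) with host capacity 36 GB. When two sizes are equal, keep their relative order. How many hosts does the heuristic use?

5

Sorted descending: 28, 28, 25, 24, 12, 12, 8, 8, 8, 7, 5.
  28 → host 1 (new)  [load 28/36]
  28 → host 2 (new)  [load 28/36]
  25 → host 3 (new)  [load 25/36]
  24 → host 4 (new)  [load 24/36]
  12 → host 4  [load 36/36]
  12 → host 5 (new)  [load 12/36]
  8 → host 1  [load 36/36]
  8 → host 2  [load 36/36]
  8 → host 3  [load 33/36]
  7 → host 5  [load 19/36]
  5 → host 5  [load 24/36]
5 hosts opened.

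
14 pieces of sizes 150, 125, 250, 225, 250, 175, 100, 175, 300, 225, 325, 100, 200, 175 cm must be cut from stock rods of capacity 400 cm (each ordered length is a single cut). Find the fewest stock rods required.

8

Total = 325 + 300 + 250 + 250 + 225 + 225 + 200 + 175 + 175 + 175 + 150 + 125 + 100 + 100 = 2775 cm.
Lower bound: ⌈2775/400⌉ = 7 stock rods.
A packing using 8 stock rods:
  stock rod 1: 325 = 325
  stock rod 2: 300 + 100 = 400
  stock rod 3: 250 + 150 = 400
  stock rod 4: 250 + 125 = 375
  stock rod 5: 225 + 175 = 400
  stock rod 6: 225 + 175 = 400
  stock rod 7: 200 + 175 = 375
  stock rod 8: 100 = 100
No arrangement into 7 stock rods stays within capacity, so 8 is optimal.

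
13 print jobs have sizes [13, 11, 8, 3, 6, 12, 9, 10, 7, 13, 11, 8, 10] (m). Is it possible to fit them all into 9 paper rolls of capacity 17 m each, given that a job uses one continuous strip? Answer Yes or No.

A valid assignment using 9 paper rolls:
  roll 1: 13 + 3 = 16
  roll 2: 13 = 13
  roll 3: 12 = 12
  roll 4: 11 + 6 = 17
  roll 5: 11 = 11
  roll 6: 10 + 7 = 17
  roll 7: 10 = 10
  roll 8: 9 + 8 = 17
  roll 9: 8 = 8
Every load is within 17 m, so 9 paper rolls suffice.

Yes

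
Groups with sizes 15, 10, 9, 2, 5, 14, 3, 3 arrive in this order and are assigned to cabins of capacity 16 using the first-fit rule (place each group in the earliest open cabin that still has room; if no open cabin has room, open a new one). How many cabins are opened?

  15 → cabin 1 (new)  [load 15/16]
  10 → cabin 2 (new)  [load 10/16]
  9 → cabin 3 (new)  [load 9/16]
  2 → cabin 2  [load 12/16]
  5 → cabin 3  [load 14/16]
  14 → cabin 4 (new)  [load 14/16]
  3 → cabin 2  [load 15/16]
  3 → cabin 5 (new)  [load 3/16]
5 cabins opened.

5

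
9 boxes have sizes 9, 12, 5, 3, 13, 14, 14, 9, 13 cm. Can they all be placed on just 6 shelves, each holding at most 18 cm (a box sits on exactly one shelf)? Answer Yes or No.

A valid assignment using 6 shelves:
  shelf 1: 14 + 3 = 17
  shelf 2: 14 = 14
  shelf 3: 13 + 5 = 18
  shelf 4: 13 = 13
  shelf 5: 12 = 12
  shelf 6: 9 + 9 = 18
Every load is within 18 cm, so 6 shelves suffice.

Yes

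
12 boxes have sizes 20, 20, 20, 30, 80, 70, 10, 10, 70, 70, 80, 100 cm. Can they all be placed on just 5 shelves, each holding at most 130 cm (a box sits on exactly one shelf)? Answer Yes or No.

Total = 580 cm; ⌈580/130⌉ = 5.
6 boxes each exceed half the capacity and cannot share a shelf, forcing at least 6 shelves.
At least 6 shelves are required, but only 5 are allowed.

No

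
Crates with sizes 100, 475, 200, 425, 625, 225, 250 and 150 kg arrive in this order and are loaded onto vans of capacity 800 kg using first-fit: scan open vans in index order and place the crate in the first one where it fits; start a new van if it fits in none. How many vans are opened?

4

  100 → van 1 (new)  [load 100/800]
  475 → van 1  [load 575/800]
  200 → van 1  [load 775/800]
  425 → van 2 (new)  [load 425/800]
  625 → van 3 (new)  [load 625/800]
  225 → van 2  [load 650/800]
  250 → van 4 (new)  [load 250/800]
  150 → van 2  [load 800/800]
4 vans opened.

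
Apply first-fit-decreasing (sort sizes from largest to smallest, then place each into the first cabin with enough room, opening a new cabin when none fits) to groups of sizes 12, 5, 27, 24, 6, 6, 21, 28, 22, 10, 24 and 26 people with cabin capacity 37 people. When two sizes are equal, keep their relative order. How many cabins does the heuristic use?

Sorted descending: 28, 27, 26, 24, 24, 22, 21, 12, 10, 6, 6, 5.
  28 → cabin 1 (new)  [load 28/37]
  27 → cabin 2 (new)  [load 27/37]
  26 → cabin 3 (new)  [load 26/37]
  24 → cabin 4 (new)  [load 24/37]
  24 → cabin 5 (new)  [load 24/37]
  22 → cabin 6 (new)  [load 22/37]
  21 → cabin 7 (new)  [load 21/37]
  12 → cabin 4  [load 36/37]
  10 → cabin 2  [load 37/37]
  6 → cabin 1  [load 34/37]
  6 → cabin 3  [load 32/37]
  5 → cabin 3  [load 37/37]
7 cabins opened.

7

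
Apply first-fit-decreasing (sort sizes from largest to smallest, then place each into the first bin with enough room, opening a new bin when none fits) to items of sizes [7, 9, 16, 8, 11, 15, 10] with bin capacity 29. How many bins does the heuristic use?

3

Sorted descending: 16, 15, 11, 10, 9, 8, 7.
  16 → bin 1 (new)  [load 16/29]
  15 → bin 2 (new)  [load 15/29]
  11 → bin 1  [load 27/29]
  10 → bin 2  [load 25/29]
  9 → bin 3 (new)  [load 9/29]
  8 → bin 3  [load 17/29]
  7 → bin 3  [load 24/29]
3 bins opened.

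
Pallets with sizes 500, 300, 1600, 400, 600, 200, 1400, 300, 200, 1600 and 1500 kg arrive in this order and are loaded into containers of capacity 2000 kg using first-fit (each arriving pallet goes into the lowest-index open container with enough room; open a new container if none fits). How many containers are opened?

5

  500 → container 1 (new)  [load 500/2000]
  300 → container 1  [load 800/2000]
  1600 → container 2 (new)  [load 1600/2000]
  400 → container 1  [load 1200/2000]
  600 → container 1  [load 1800/2000]
  200 → container 1  [load 2000/2000]
  1400 → container 3 (new)  [load 1400/2000]
  300 → container 2  [load 1900/2000]
  200 → container 3  [load 1600/2000]
  1600 → container 4 (new)  [load 1600/2000]
  1500 → container 5 (new)  [load 1500/2000]
5 containers opened.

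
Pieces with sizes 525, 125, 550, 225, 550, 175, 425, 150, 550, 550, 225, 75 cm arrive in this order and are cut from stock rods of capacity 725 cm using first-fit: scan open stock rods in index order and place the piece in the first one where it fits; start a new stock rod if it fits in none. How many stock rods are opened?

  525 → stock rod 1 (new)  [load 525/725]
  125 → stock rod 1  [load 650/725]
  550 → stock rod 2 (new)  [load 550/725]
  225 → stock rod 3 (new)  [load 225/725]
  550 → stock rod 4 (new)  [load 550/725]
  175 → stock rod 2  [load 725/725]
  425 → stock rod 3  [load 650/725]
  150 → stock rod 4  [load 700/725]
  550 → stock rod 5 (new)  [load 550/725]
  550 → stock rod 6 (new)  [load 550/725]
  225 → stock rod 7 (new)  [load 225/725]
  75 → stock rod 1  [load 725/725]
7 stock rods opened.

7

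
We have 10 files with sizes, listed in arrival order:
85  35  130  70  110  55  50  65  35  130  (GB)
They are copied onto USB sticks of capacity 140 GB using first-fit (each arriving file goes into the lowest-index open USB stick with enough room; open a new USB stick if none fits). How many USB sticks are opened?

  85 → USB stick 1 (new)  [load 85/140]
  35 → USB stick 1  [load 120/140]
  130 → USB stick 2 (new)  [load 130/140]
  70 → USB stick 3 (new)  [load 70/140]
  110 → USB stick 4 (new)  [load 110/140]
  55 → USB stick 3  [load 125/140]
  50 → USB stick 5 (new)  [load 50/140]
  65 → USB stick 5  [load 115/140]
  35 → USB stick 6 (new)  [load 35/140]
  130 → USB stick 7 (new)  [load 130/140]
7 USB sticks opened.

7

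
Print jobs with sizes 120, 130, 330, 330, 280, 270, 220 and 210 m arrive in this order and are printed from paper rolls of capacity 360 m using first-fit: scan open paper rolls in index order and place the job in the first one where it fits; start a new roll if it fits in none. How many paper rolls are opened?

  120 → roll 1 (new)  [load 120/360]
  130 → roll 1  [load 250/360]
  330 → roll 2 (new)  [load 330/360]
  330 → roll 3 (new)  [load 330/360]
  280 → roll 4 (new)  [load 280/360]
  270 → roll 5 (new)  [load 270/360]
  220 → roll 6 (new)  [load 220/360]
  210 → roll 7 (new)  [load 210/360]
7 paper rolls opened.

7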